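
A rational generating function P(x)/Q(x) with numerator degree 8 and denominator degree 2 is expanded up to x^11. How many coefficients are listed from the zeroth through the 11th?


Expanding up to x^11 gives the coefficients for x^0, x^1, ..., x^11.
That is 11 + 1 = 12 coefficients in total.

12


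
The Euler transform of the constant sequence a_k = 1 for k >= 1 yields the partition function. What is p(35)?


The Euler transform converts the sequence a_k = 1 into the number of integer partitions.
Using the recurrence or dynamic programming:
p(35) = 14883

14883


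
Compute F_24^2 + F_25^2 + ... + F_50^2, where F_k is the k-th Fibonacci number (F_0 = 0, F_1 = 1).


There is a standard identity sum_{k=0}^{N} F_k^2 = F_N * F_{N+1} (proved inductively from the telescoping relation F_k^2 = F_k F_{k+1} - F_{k-1} F_k). Then
sum_{k=24}^{50} F_k^2 = F_50 F_51 - F_23 F_24.
Computing: F_50 = 12586269025, F_51 = 20365011074, F_23 = 28657, F_24 = 46368.
Sum = 12586269025 * 20365011074 - 28657 * 46368 = 256319508073139415074.

256319508073139415074


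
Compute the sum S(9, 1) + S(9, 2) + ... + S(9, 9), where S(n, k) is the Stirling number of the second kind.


By definition, S(n, k) counts partitions of an n-set into exactly k nonempty blocks.
Computing row n = 9 for k = 1..9:
S(9, k): 1, 255, 3025, 7770, 6951, 2646, 462, 36, 1
Sum = 21147. (This equals Bell_9 since the sum runs over all k.)

21147


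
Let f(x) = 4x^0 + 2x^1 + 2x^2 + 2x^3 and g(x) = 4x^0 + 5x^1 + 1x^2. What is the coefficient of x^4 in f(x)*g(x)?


Cauchy product at x^4:
2*1 + 2*5
= 12

12


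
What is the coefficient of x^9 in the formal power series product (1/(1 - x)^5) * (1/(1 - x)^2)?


Combine the factors: (1/(1 - x)^5) * (1/(1 - x)^2) = 1/(1 - x)^7.
Then use 1/(1 - x)^r = sum_{k>=0} C(k + r - 1, r - 1) x^k with r = 7 and k = 9:
C(15, 6) = 5005.

5005


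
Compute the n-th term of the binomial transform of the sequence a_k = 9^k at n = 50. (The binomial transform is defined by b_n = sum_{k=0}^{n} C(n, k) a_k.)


With a_k = 9^k, b_n = sum_{k=0}^{n} C(n, k) 9^k = (1 + 9)^n by the binomial theorem.
For n = 50: (1 + 9)^50 = 10^50 = 100000000000000000000000000000000000000000000000000.

100000000000000000000000000000000000000000000000000


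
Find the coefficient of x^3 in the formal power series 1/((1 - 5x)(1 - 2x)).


By partial fractions or Cauchy convolution:
The coefficient equals sum_{k=0}^{3} 5^k * 2^(3-k).
= 203

203


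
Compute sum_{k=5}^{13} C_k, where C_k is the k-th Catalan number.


C_5 through C_13: 42, 132, 429, 1430, 4862, 16796, 58786, 208012, 742900
Sum = 42 + 132 + 429 + 1430 + 4862 + 16796 + 58786 + 208012 + 742900
= 1033389

1033389


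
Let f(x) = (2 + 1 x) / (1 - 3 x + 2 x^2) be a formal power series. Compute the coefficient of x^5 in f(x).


Write f(x) = sum_{k>=0} a_k x^k. Multiplying both sides by 1 - 3 x + 2 x^2 gives
(1 - 3 x + 2 x^2) sum_{k>=0} a_k x^k = 2 + 1 x.
Matching coefficients:
 x^0: a_0 = 2
 x^1: a_1 - 3 a_0 = 1  =>  a_1 = 3*2 + 1 = 7
 x^k (k >= 2): a_k = 3 a_{k-1} - 2 a_{k-2}.
Iterating: a_2 = 17, a_3 = 37, a_4 = 77, a_5 = 157.
So the coefficient of x^5 is 157.

157


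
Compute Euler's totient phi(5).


phi(n) counts integers in [1, n] coprime to n. Using the multiplicative formula phi(n) = n * prod_{p | n} (1 - 1/p):
5 = 5, so
phi(5) = 5 * (1 - 1/5) = 4.

4


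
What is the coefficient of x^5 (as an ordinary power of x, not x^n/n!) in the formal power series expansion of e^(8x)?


The exponential series is e^y = sum_{k>=0} y^k / k!. Substituting y = 8x gives
e^(8x) = sum_{k>=0} 8^k x^k / k!.
So the coefficient of x^n is a^n/n! with a = 8, n = 5:
8^5 / 5! = 32768/120 = 4096/15

4096/15


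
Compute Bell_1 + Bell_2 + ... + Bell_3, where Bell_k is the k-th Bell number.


Recall Bell_k counts set partitions of a k-set (with Bell_0 = 1 by convention).
Bell_1 through Bell_3: 1, 2, 5
Sum = 1 + 2 + 5 = 8.

8


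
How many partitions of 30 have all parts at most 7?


Using the generating function (1-x)^(-1)(1-x^2)^(-1)...(1-x^7)^(-1),
the coefficient of x^30 counts these restricted partitions.
Result = 1824

1824


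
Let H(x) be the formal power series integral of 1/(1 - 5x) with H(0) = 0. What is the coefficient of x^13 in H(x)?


1/(1 - 5x) = sum_{k>=0} 5^k x^k. Integrating termwise with H(0) = 0:
H(x) = sum_{k>=0} 5^k x^(k+1) / (k+1) = sum_{m>=1} 5^(m-1) x^m / m.
For m = 13: 5^12/13 = 244140625/13 = 244140625/13.

244140625/13


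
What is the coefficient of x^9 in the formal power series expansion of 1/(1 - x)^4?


The negative binomial / multiset identity is
1/(1 - x)^r = sum_{k>=0} C(k + r - 1, r - 1) x^k.
Here r = 4 and k = 9, so the coefficient is
C(9 + 3, 3) = C(12, 3)
= 220

220


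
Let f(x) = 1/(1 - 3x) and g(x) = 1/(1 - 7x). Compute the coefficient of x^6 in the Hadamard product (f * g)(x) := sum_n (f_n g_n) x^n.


f has coefficients f_k = 3^k and g has coefficients g_k = 7^k, so the Hadamard product has coefficient (f*g)_k = 3^k * 7^k = 21^k.
For k = 6: 21^6 = 85766121.

85766121


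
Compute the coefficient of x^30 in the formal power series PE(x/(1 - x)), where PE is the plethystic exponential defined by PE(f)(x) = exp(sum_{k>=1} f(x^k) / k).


For f(x) = x/(1 - x) we have
sum_{k>=1} f(x^k) / k = sum_{k>=1} (1/k) * x^k / (1 - x^k) = sum_{k, m >= 1} x^(k m) / k,
which after exponentiating simplifies to
PE(x/(1 - x)) = prod_{k>=1} 1 / (1 - x^k).
This is the generating function for the partition function p(n), so the coefficient of x^30 is p(30).
Computing p(30) by dynamic programming over parts 1, 2, ..., 30: p(30) = 5604.

5604


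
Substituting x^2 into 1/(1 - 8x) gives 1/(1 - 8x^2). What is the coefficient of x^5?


Since 1/(1 - 8x^2) only has even powers of x,
the coefficient of x^5 (odd) is 0.

0


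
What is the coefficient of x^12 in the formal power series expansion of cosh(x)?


The Maclaurin series is cosh(t) = sum_{m>=0} t^(2m) / (2m)!, so substituting t = x, only even powers of x are nonzero, with coefficient of x^(2m) equal to 1 / (2m)!.
For x^12 the coefficient is 1/12! = 1/479001600 = 1/479001600.

1/479001600


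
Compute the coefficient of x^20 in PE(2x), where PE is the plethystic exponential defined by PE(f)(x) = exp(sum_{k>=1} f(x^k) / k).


With f(x) = 2x, the exponent is sum_{k>=1} 2 x^k / k = 2 * (-ln(1 - x)). Exponentiating:
PE(2x) = exp(-2 ln(1 - x)) = 1/(1 - x)^2.
By the negative binomial expansion, [x^n] 1/(1 - x)^2 = C(n + 1, 1).
For n = 20: C(21, 1) = 21.

21


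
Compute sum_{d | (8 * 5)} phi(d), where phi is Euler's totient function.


First, 8 * 5 = 40. One classical identity is sum_{d | n} phi(d) = n (each k in [1, n] has a unique gcd with n, and among the k's with gcd(k, n) = n/d there are phi(d) of them). So the sum equals 40. We also verify directly:
Divisors of 40: 1, 2, 4, 5, 8, 10, 20, 40.
phi values: 1, 1, 2, 4, 4, 4, 8, 16.
Sum = 40.

40


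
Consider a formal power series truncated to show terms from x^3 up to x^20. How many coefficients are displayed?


From x^3 to x^20 inclusive, the count is 20 - 3 + 1 = 18.

18


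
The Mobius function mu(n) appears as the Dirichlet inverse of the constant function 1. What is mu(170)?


170 = 2 * 5 * 17 (all distinct primes).
mu(170) = (-1)^3 = -1

-1


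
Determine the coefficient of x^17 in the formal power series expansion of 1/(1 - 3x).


The geometric series identity gives 1/(1 - c x) = sum_{k>=0} c^k x^k, so the coefficient of x^k is c^k.
Here c = 3 and k = 17.
Computing: 3^17 = 129140163

129140163


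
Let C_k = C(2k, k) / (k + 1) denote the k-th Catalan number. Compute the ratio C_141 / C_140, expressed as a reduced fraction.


Using C_k = (2k)! / (k! (k+1)!), the ratio C_{k+1}/C_k simplifies to
C_{k+1}/C_k = [(2k+2)! / ((k+1)! (k+2)!)] * [k! (k+1)! / (2k)!]
 = (2k+2)(2k+1) / ((k+1)(k+2)) = 2(2k+1) / (k+2).
For k = 140: 2(2*140 + 1) / (140 + 2) = 562/142 = 281/71.

281/71


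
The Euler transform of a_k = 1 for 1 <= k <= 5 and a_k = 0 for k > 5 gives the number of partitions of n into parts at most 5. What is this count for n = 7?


Partitions of 7 into parts at most 5:
Using generating function (1-x)^(-1)(1-x^2)^(-1)...(1-x^5)^(-1),
the coefficient of x^7 = 13

13


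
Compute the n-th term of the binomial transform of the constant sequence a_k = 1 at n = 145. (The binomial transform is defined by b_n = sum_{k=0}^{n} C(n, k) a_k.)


With a_k = 1 for all k, b_n = sum_{k=0}^{n} C(n, k) = 2^n by the binomial theorem.
For n = 145: 2^145 = 44601490397061246283071436545296723011960832.

44601490397061246283071436545296723011960832


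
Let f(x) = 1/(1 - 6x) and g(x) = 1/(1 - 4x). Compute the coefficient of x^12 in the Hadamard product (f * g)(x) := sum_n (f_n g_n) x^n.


f has coefficients f_k = 6^k and g has coefficients g_k = 4^k, so the Hadamard product has coefficient (f*g)_k = 6^k * 4^k = 24^k.
For k = 12: 24^12 = 36520347436056576.

36520347436056576


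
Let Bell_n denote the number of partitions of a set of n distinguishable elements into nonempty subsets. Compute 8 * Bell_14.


Bell_14 can be computed from the Bell triangle or from Dobinski's identity Bell_n = (1/e) * sum_{k>=0} k^n / k!.
Computing Bell_14 = 190899322.
Then 8 * 190899322 = 1527194576.

1527194576


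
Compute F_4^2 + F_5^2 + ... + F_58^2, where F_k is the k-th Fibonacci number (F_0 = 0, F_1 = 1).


There is a standard identity sum_{k=0}^{N} F_k^2 = F_N * F_{N+1} (proved inductively from the telescoping relation F_k^2 = F_k F_{k+1} - F_{k-1} F_k). Then
sum_{k=4}^{58} F_k^2 = F_58 F_59 - F_3 F_4.
Computing: F_58 = 591286729879, F_59 = 956722026041, F_3 = 2, F_4 = 3.
Sum = 591286729879 * 956722026041 - 2 * 3 = 565697038180994370779033.

565697038180994370779033


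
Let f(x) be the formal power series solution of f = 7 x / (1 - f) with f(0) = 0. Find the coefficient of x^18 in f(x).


Apply Lagrange inversion: f = 7 x * phi(f) with phi(t) = 1/(1 - t), so
[x^n] f = 7^n * (1/n) [t^(n-1)] phi(t)^n = 7^n * (1/n) [t^(n-1)] (1 - t)^(-n) = 7^n * (1/n) C(2n - 2, n - 1) = 7^n * C_{n-1}.
For n = 18: C_17 = C(34, 17) / 18 = 2333606220/18 = 129644790.
With the 7^18 = 1628413597910449 factor, the coefficient is 1628413597910449 * 129644790 = 211115338934244599410710.

211115338934244599410710


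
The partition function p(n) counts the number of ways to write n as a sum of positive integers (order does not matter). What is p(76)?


Using the generating function prod_{k>=1} 1/(1-x^k), we compute p(76).
By dynamic programming over parts 1 through 76:
p(76) = 9289091

9289091


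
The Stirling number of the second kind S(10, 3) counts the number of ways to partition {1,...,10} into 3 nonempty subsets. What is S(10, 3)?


Using the explicit formula S(n,k) = (1/k!) sum_{j=0}^{k} (-1)^(k-j) C(k,j) j^n:
S(10, 3) = 9330
Equivalently, S(n,k) is n! times the coefficient of x^n in the EGF (e^x - 1)^k / k!.

9330


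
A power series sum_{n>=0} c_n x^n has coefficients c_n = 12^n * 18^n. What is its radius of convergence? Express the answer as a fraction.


By the root test (Cauchy-Hadamard), the radius is R = 1 / limsup_n |c_n|^(1/n).
Here |c_n|^(1/n) = (12^n * 18^n)^(1/n) = 12 * 18 = 216 for all n.
So R = 1/216 = 1/216.

1/216


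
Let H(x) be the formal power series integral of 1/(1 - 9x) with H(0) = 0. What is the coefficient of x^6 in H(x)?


1/(1 - 9x) = sum_{k>=0} 9^k x^k. Integrating termwise with H(0) = 0:
H(x) = sum_{k>=0} 9^k x^(k+1) / (k+1) = sum_{m>=1} 9^(m-1) x^m / m.
For m = 6: 9^5/6 = 59049/6 = 19683/2.

19683/2


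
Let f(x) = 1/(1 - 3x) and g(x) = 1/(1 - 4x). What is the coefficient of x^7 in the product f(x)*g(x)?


The coefficient of x^n in f*g is the Cauchy product: sum_{k=0}^{n} a^k * b^(n-k).
With a=3, b=4, n=7:
sum_{k=0}^{7} 3^k * 4^(7-k)
= 58975

58975


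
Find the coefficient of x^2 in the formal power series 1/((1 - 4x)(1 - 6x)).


By partial fractions or Cauchy convolution:
The coefficient equals sum_{k=0}^{2} 4^k * 6^(2-k).
= 76

76


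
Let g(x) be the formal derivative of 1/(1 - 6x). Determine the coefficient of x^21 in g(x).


Differentiate termwise: d/dx sum_{k>=0} 6^k x^k = sum_{k>=1} k 6^k x^(k-1) = sum_{j>=0} (j+1) 6^(j+1) x^j.
Equivalently, d/dx [1/(1 - 6x)] = 6/(1 - 6x)^2.
For j = 21: 22 * 6^22 = 22 * 131621703842267136 = 2895677484529876992.

2895677484529876992


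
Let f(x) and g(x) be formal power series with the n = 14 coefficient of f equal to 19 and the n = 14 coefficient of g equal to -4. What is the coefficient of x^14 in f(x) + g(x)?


Addition of formal power series is termwise.
The coefficient of x^14 in f + g = 19 + -4
= 15

15


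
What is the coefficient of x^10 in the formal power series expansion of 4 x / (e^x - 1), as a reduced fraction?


The exponential generating function for Bernoulli numbers is
x / (e^x - 1) = sum_{k>=0} B_k x^k / k!.
So the coefficient of x^10 in 4 x / (e^x - 1) is 4 B_10 / 10!.
Computing: B_10 = 5/66, 10! = 3628800, giving
4 * 5/66 / 3628800 = 1/11975040.

1/11975040


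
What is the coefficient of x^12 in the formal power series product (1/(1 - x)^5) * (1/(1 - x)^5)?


Combine the factors: (1/(1 - x)^5) * (1/(1 - x)^5) = 1/(1 - x)^10.
Then use 1/(1 - x)^r = sum_{k>=0} C(k + r - 1, r - 1) x^k with r = 10 and k = 12:
C(21, 9) = 293930.

293930


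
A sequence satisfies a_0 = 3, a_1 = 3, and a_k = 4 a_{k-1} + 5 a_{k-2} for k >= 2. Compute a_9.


The characteristic equation is t^2 - 4 t - 5 = 0, with roots r_1 = 5 and r_2 = -1 (so c_1 = r_1 + r_2, c_2 = -r_1 r_2 as required).
One can use the closed form a_n = A r_1^n + B r_2^n, but direct iteration is more reliable:
a_0 = 3, a_1 = 3, a_2 = 27, a_3 = 123, a_4 = 627, a_5 = 3123, a_6 = 15627, a_7 = 78123, a_8 = 390627, a_9 = 1953123.
So a_9 = 1953123.

1953123


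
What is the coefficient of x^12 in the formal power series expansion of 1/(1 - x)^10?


The negative binomial / multiset identity is
1/(1 - x)^r = sum_{k>=0} C(k + r - 1, r - 1) x^k.
Here r = 10 and k = 12, so the coefficient is
C(12 + 9, 9) = C(21, 9)
= 293930

293930


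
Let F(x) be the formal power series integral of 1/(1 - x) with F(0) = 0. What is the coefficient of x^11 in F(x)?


1/(1 - x) = sum_{k>=0} x^k. Integrating termwise and using F(0) = 0 gives
F(x) = sum_{k>=0} x^(k+1) / (k+1) = sum_{m>=1} x^m / m = -ln(1 - x).
So the coefficient of x^11 is 1/11 = 1/11.

1/11


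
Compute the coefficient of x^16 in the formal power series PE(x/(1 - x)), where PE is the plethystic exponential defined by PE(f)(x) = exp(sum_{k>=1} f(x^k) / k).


For f(x) = x/(1 - x) we have
sum_{k>=1} f(x^k) / k = sum_{k>=1} (1/k) * x^k / (1 - x^k) = sum_{k, m >= 1} x^(k m) / k,
which after exponentiating simplifies to
PE(x/(1 - x)) = prod_{k>=1} 1 / (1 - x^k).
This is the generating function for the partition function p(n), so the coefficient of x^16 is p(16).
Computing p(16) by dynamic programming over parts 1, 2, ..., 16: p(16) = 231.

231


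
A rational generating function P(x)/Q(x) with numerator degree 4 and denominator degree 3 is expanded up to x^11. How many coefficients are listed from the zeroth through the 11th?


Expanding up to x^11 gives the coefficients for x^0, x^1, ..., x^11.
That is 11 + 1 = 12 coefficients in total.

12


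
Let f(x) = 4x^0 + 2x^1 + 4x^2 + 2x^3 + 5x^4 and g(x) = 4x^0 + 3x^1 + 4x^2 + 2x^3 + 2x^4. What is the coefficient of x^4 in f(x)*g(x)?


Cauchy product at x^4:
4*2 + 2*2 + 4*4 + 2*3 + 5*4
= 54

54


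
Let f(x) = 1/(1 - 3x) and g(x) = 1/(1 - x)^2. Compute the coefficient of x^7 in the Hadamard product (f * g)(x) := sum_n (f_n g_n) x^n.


f has coefficients f_k = 3^k. For g = 1/(1 - x)^2 the coefficient is g_k = C(k + 1, 1) = k + 1. The Hadamard coefficient is (f * g)_k = 3^k * (k + 1).
For k = 7: 3^7 * 8 = 2187 * 8 = 17496.

17496


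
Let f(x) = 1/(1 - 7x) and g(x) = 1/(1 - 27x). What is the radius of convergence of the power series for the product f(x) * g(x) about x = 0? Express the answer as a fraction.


The radius of 1/(1 - 7x) is 1/7 (nearest singularity at x = 1/7), and the radius of 1/(1 - 27x) is 1/27.
The product f(x)*g(x) = 1/((1 - 7x)(1 - 27x)) has singularities at both 1/7 and 1/27, so its radius of convergence is the distance to the nearest one:
min(1/7, 1/27) = 1/27.

1/27


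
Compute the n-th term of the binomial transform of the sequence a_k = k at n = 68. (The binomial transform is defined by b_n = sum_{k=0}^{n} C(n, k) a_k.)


With a_k = k, b_n = sum_{k=0}^{n} C(n, k) k. Using k * C(n, k) = n * C(n-1, k-1) gives b_n = n * sum_{k>=1} C(n-1, k-1) = n * 2^(n-1).
For n = 68: 68 * 2^67 = 68 * 147573952589676412928 = 10035028776097996079104.

10035028776097996079104


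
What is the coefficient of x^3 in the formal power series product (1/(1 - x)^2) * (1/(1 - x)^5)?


Combine the factors: (1/(1 - x)^2) * (1/(1 - x)^5) = 1/(1 - x)^7.
Then use 1/(1 - x)^r = sum_{k>=0} C(k + r - 1, r - 1) x^k with r = 7 and k = 3:
C(9, 6) = 84.

84


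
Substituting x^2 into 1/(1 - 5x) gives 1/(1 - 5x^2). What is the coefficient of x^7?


Since 1/(1 - 5x^2) only has even powers of x,
the coefficient of x^7 (odd) is 0.

0


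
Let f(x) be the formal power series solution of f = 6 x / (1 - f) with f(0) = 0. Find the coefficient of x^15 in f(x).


Apply Lagrange inversion: f = 6 x * phi(f) with phi(t) = 1/(1 - t), so
[x^n] f = 6^n * (1/n) [t^(n-1)] phi(t)^n = 6^n * (1/n) [t^(n-1)] (1 - t)^(-n) = 6^n * (1/n) C(2n - 2, n - 1) = 6^n * C_{n-1}.
For n = 15: C_14 = C(28, 14) / 15 = 40116600/15 = 2674440.
With the 6^15 = 470184984576 factor, the coefficient is 470184984576 * 2674440 = 1257481530149437440.

1257481530149437440


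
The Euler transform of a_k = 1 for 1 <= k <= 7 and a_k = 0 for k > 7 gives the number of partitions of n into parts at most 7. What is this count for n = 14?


Partitions of 14 into parts at most 7:
Using generating function (1-x)^(-1)(1-x^2)^(-1)...(1-x^7)^(-1),
the coefficient of x^14 = 105

105


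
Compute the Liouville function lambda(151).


The Liouville function is lambda(k) = (-1)^Omega(k), where Omega(k) counts the prime factors of k with multiplicity.
Factoring: 151 = 151, so Omega(151) = 1.
lambda(151) = (-1)^1 = -1.

-1


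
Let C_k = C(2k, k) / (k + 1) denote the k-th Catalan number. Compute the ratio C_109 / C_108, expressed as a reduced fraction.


Using C_k = (2k)! / (k! (k+1)!), the ratio C_{k+1}/C_k simplifies to
C_{k+1}/C_k = [(2k+2)! / ((k+1)! (k+2)!)] * [k! (k+1)! / (2k)!]
 = (2k+2)(2k+1) / ((k+1)(k+2)) = 2(2k+1) / (k+2).
For k = 108: 2(2*108 + 1) / (108 + 2) = 434/110 = 217/55.

217/55


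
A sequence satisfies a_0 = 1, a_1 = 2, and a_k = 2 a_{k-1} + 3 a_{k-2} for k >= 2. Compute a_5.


The characteristic equation is t^2 - 2 t - 3 = 0, with roots r_1 = 3 and r_2 = -1 (so c_1 = r_1 + r_2, c_2 = -r_1 r_2 as required).
One can use the closed form a_n = A r_1^n + B r_2^n, but direct iteration is more reliable:
a_0 = 1, a_1 = 2, a_2 = 7, a_3 = 20, a_4 = 61, a_5 = 182.
So a_5 = 182.

182


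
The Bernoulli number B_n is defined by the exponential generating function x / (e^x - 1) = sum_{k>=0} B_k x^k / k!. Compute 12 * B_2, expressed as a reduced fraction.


Bernoulli numbers can also be computed recursively via B_0 = 1 and sum_{j=0}^{m} C(m+1, j) B_j = 0 for m >= 1. Odd-index Bernoulli numbers vanish for k >= 3.
Computing B_2 = 1/6, so 12 * B_2 = 12 * 1/6 = 2.

2


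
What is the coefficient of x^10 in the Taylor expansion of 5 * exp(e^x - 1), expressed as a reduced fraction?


exp(e^x - 1) = sum_{k>=0} Bell_k x^k / k!, where Bell_k is the k-th Bell number.
So the coefficient of x^10 is 5 * Bell_10 / 10!.
Computing: Bell_10 = 115975 and 10! = 3628800, giving
5 * 115975/3628800 = 23195/145152.

23195/145152


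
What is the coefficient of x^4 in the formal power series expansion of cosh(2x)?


The Maclaurin series is cosh(t) = sum_{m>=0} t^(2m) / (2m)!, so substituting t = 2x, only even powers of x are nonzero, with coefficient of x^(2m) equal to 2^(2m) / (2m)!.
For x^4 the coefficient is 2^4/4! = 16/24 = 2/3.

2/3


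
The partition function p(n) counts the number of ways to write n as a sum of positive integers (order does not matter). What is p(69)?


Using the generating function prod_{k>=1} 1/(1-x^k), we compute p(69).
By dynamic programming over parts 1 through 69:
p(69) = 3554345

3554345


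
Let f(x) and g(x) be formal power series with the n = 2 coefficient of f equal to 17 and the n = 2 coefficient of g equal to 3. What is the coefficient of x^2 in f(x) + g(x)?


Addition of formal power series is termwise.
The coefficient of x^2 in f + g = 17 + 3
= 20

20


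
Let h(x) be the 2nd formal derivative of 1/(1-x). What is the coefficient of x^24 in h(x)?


Differentiating 2 times: d^2/dx^2 [1/(1-x)] = 2!/(1-x)^3.
The expansion 1/(1-x)^3 = sum_{k>=0} C(k+2, 2) x^k, so the coefficient of x^n in 2!/(1-x)^3 is 2! * C(n+2, 2).
For n = 24: 2 * C(26, 2) = 2 * 325 = 650

650


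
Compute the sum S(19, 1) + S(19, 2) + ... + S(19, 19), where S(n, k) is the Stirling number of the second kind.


By definition, S(n, k) counts partitions of an n-set into exactly k nonempty blocks.
Computing row n = 19 for k = 1..19:
S(19, k): 1, 262143, 193448101, 11259666950, 147589284710, 693081601779, 1492924634839, 1709751003480, 1144614626805, 477297033785, 129413217791, 23466951300, 2892439160, 243577530, 13916778, 527136, 12597, 171, 1
Sum = 5832742205057. (This equals Bell_19 since the sum runs over all k.)

5832742205057


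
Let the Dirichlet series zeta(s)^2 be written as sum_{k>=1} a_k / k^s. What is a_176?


The Dirichlet convolution of the constant function 1 with itself gives (1 * 1)(k) = sum_{d | k} 1 = d(k), the number of positive divisors of k.
Since zeta(s) = sum_{k>=1} 1/k^s, we have zeta(s)^2 = sum_{k>=1} d(k)/k^s, so a_k = d(k).
For k = 176: the divisors are 1, 2, 4, 8, 11, 16, 22, 44, 88, 176.
Count = 10.

10


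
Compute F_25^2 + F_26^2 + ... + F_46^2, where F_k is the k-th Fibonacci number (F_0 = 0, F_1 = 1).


There is a standard identity sum_{k=0}^{N} F_k^2 = F_N * F_{N+1} (proved inductively from the telescoping relation F_k^2 = F_k F_{k+1} - F_{k-1} F_k). Then
sum_{k=25}^{46} F_k^2 = F_46 F_47 - F_24 F_25.
Computing: F_46 = 1836311903, F_47 = 2971215073, F_24 = 46368, F_25 = 75025.
Sum = 1836311903 * 2971215073 - 46368 * 75025 = 5456077601444154719.

5456077601444154719


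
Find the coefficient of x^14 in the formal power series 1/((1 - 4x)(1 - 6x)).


By partial fractions or Cauchy convolution:
The coefficient equals sum_{k=0}^{14} 4^k * 6^(14-k).
= 234555621376

234555621376


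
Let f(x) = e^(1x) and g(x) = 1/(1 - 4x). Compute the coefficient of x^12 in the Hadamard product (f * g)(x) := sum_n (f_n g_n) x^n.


Expanding: f_k = 1^k/k! (from e^(1x)) and g_k = 4^k (from 1/(1 - 4x)). So the Hadamard coefficient (f * g)_k = 1^k 4^k / k! = (4)^k / k!.
For k = 12: 4^12/12! = 16777216/479001600 = 16384/467775.

16384/467775


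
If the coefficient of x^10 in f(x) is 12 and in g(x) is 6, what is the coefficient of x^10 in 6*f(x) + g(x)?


Scalar multiplication scales coefficients: 6 * 12 = 72.
Then add the g coefficient: 72 + 6
= 78

78


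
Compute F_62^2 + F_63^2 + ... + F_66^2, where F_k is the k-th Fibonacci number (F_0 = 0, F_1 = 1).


There is a standard identity sum_{k=0}^{N} F_k^2 = F_N * F_{N+1} (proved inductively from the telescoping relation F_k^2 = F_k F_{k+1} - F_{k-1} F_k). Then
sum_{k=62}^{66} F_k^2 = F_66 F_67 - F_61 F_62.
Computing: F_66 = 27777890035288, F_67 = 44945570212853, F_61 = 2504730781961, F_62 = 4052739537881.
Sum = 27777890035288 * 44945570212853 - 2504730781961 * 4052739537881 = 1238342085474145562930192023.

1238342085474145562930192023


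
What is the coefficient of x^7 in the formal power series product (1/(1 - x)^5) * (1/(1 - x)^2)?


Combine the factors: (1/(1 - x)^5) * (1/(1 - x)^2) = 1/(1 - x)^7.
Then use 1/(1 - x)^r = sum_{k>=0} C(k + r - 1, r - 1) x^k with r = 7 and k = 7:
C(13, 6) = 1716.

1716


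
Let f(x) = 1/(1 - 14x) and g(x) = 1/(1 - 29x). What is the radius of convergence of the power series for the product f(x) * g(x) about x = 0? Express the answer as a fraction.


The radius of 1/(1 - 14x) is 1/14 (nearest singularity at x = 1/14), and the radius of 1/(1 - 29x) is 1/29.
The product f(x)*g(x) = 1/((1 - 14x)(1 - 29x)) has singularities at both 1/14 and 1/29, so its radius of convergence is the distance to the nearest one:
min(1/14, 1/29) = 1/29.

1/29


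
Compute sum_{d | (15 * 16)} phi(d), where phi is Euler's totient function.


First, 15 * 16 = 240. One classical identity is sum_{d | n} phi(d) = n (each k in [1, n] has a unique gcd with n, and among the k's with gcd(k, n) = n/d there are phi(d) of them). So the sum equals 240. We also verify directly:
Divisors of 240: 1, 2, 3, 4, 5, 6, 8, 10, 12, 15, 16, 20, 24, 30, 40, 48, 60, 80, 120, 240.
phi values: 1, 1, 2, 2, 4, 2, 4, 4, 4, 8, 8, 8, 8, 8, 16, 16, 16, 32, 32, 64.
Sum = 240.

240


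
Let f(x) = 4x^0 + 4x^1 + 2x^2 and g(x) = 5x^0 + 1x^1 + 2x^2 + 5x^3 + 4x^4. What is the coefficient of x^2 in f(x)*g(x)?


Cauchy product at x^2:
4*2 + 4*1 + 2*5
= 22

22


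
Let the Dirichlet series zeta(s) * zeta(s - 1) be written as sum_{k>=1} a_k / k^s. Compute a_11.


Convolution gives a_k = sum_{d | k} d * 1 = sum_{d | k} d = sigma(k), the sum of positive divisors of k.
For k = 11, the divisors are 1, 11, so
sigma(11) = 1 + 11 = 12.

12


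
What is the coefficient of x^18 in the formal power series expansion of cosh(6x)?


The Maclaurin series is cosh(t) = sum_{m>=0} t^(2m) / (2m)!, so substituting t = 6x, only even powers of x are nonzero, with coefficient of x^(2m) equal to 6^(2m) / (2m)!.
For x^18 the coefficient is 6^18/18! = 101559956668416/6402373705728000 = 236196/14889875.

236196/14889875


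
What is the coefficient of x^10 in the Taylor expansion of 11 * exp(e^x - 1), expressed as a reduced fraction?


exp(e^x - 1) = sum_{k>=0} Bell_k x^k / k!, where Bell_k is the k-th Bell number.
So the coefficient of x^10 is 11 * Bell_10 / 10!.
Computing: Bell_10 = 115975 and 10! = 3628800, giving
11 * 115975/3628800 = 51029/145152.

51029/145152


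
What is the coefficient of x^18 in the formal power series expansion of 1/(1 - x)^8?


The negative binomial / multiset identity is
1/(1 - x)^r = sum_{k>=0} C(k + r - 1, r - 1) x^k.
Here r = 8 and k = 18, so the coefficient is
C(18 + 7, 7) = C(25, 7)
= 480700

480700


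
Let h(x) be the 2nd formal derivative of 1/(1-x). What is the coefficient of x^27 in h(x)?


Differentiating 2 times: d^2/dx^2 [1/(1-x)] = 2!/(1-x)^3.
The expansion 1/(1-x)^3 = sum_{k>=0} C(k+2, 2) x^k, so the coefficient of x^n in 2!/(1-x)^3 is 2! * C(n+2, 2).
For n = 27: 2 * C(29, 2) = 2 * 406 = 812

812


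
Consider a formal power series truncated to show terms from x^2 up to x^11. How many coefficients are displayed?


From x^2 to x^11 inclusive, the count is 11 - 2 + 1 = 10.

10


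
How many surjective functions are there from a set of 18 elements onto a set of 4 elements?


By inclusion-exclusion on which target elements are missed, the number of surjections from an n-set onto a k-set is
surj(n, k) = sum_{j=0}^{k} (-1)^j C(k, j) (k - j)^n.
Equivalently surj(n, k) = k! * S(n, k), where S(n, k) is the Stirling number of the second kind.
For n = 18, k = 4:
S(18, 4) = 2798806985, so
surj = 4! * 2798806985 = 24 * 2798806985 = 67171367640.

67171367640


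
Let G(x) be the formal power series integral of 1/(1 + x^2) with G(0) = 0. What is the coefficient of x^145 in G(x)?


1/(1 + x^2) = sum_{j>=0} (-1)^j x^(2j). Integrating termwise with G(0) = 0:
G(x) = sum_{j>=0} (-1)^j x^(2j+1) / (2j+1) = arctan(x).
Only odd powers are nonzero. For x^145 write 145 = 2*72 + 1, giving
(-1)^72 / 145 = 1/145 = 1/145.

1/145


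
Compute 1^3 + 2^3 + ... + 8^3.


This power sum has a closed form given by Faulhaber's formula
sum_{k=1}^{m} k^p = (1 / (p + 1)) * sum_{j=0}^{p} C(p + 1, j) B_j m^(p + 1 - j),
but for small m direct computation is fastest:
1 + 8 + 27 + 64 + 125 + 216 + 343 + 512 = 1296.

1296


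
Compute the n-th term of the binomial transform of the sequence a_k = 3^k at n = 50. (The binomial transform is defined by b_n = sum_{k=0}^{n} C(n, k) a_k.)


With a_k = 3^k, b_n = sum_{k=0}^{n} C(n, k) 3^k = (1 + 3)^n by the binomial theorem.
For n = 50: (1 + 3)^50 = 4^50 = 1267650600228229401496703205376.

1267650600228229401496703205376


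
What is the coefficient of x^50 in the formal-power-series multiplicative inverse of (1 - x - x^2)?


Let the inverse be f(x) = sum_{k>=0} a_k x^k. From f(x) * (1 - x - x^2) = 1 and matching coefficients:
 x^0: a_0 = 1.
 x^1: a_1 - a_0 = 0, so a_1 = 1.
 x^k (k >= 2): a_k - a_{k-1} - a_{k-2} = 0, i.e. a_k = a_{k-1} + a_{k-2}.
This is the Fibonacci-type recurrence shifted so that a_0 = a_1 = 1.
Iterating: a_0=1, a_1=1, a_2=2, a_3=3, a_4=5, a_5=8, a_6=13, a_7=21, a_8=34, a_9=55, ...
a_50 = 20365011074.

20365011074


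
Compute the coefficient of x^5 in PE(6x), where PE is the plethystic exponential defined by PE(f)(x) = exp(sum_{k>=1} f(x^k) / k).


With f(x) = 6x, the exponent is sum_{k>=1} 6 x^k / k = 6 * (-ln(1 - x)). Exponentiating:
PE(6x) = exp(-6 ln(1 - x)) = 1/(1 - x)^6.
By the negative binomial expansion, [x^n] 1/(1 - x)^6 = C(n + 5, 5).
For n = 5: C(10, 5) = 252.

252


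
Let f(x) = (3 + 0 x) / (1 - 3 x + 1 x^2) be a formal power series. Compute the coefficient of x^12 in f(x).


Write f(x) = sum_{k>=0} a_k x^k. Multiplying both sides by 1 - 3 x + 1 x^2 gives
(1 - 3 x + 1 x^2) sum_{k>=0} a_k x^k = 3 + 0 x.
Matching coefficients:
 x^0: a_0 = 3
 x^1: a_1 - 3 a_0 = 0  =>  a_1 = 3*3 + 0 = 9
 x^k (k >= 2): a_k = 3 a_{k-1} - 1 a_{k-2}.
Iterating: a_2 = 24, a_3 = 63, a_4 = 165, a_5 = 432, a_6 = 1131, a_7 = 2961, a_8 = 7752, a_9 = 20295, a_10 = 53133, a_11 = 139104, a_12 = 364179.
So the coefficient of x^12 is 364179.

364179


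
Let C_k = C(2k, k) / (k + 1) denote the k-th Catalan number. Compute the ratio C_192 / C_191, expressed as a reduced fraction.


Using C_k = (2k)! / (k! (k+1)!), the ratio C_{k+1}/C_k simplifies to
C_{k+1}/C_k = [(2k+2)! / ((k+1)! (k+2)!)] * [k! (k+1)! / (2k)!]
 = (2k+2)(2k+1) / ((k+1)(k+2)) = 2(2k+1) / (k+2).
For k = 191: 2(2*191 + 1) / (191 + 2) = 766/193 = 766/193.

766/193


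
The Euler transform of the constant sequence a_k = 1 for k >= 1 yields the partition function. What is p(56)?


The Euler transform converts the sequence a_k = 1 into the number of integer partitions.
Using the recurrence or dynamic programming:
p(56) = 526823

526823


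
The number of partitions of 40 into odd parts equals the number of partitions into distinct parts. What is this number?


Computing partitions of 40 into odd parts (1, 3, 5, ...):
Using the generating function prod_{k>=0} 1/(1-x^(2k+1)),
the count is 1113

1113


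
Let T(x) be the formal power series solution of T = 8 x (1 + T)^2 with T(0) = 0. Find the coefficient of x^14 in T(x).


Apply the Lagrange inversion formula: if T = 8 x * phi(T) with phi(t) = (1 + t)^2, then [x^n] T = 8^n * (1/n) [t^(n-1)] phi(t)^n = 8^n * (1/n) [t^(n-1)] (1 + t)^(2n) = 8^n * (1/n) C(2n, n-1).
Using the identity C(2n, n-1) = C(2n, n) * n / (n+1), the unscaled factor equals C(2n, n) / (n+1) = C_n, the n-th Catalan number.
For n = 14: C_14 = C(28, 14) / 15 = 40116600/15 = 2674440.
With the 8^14 = 4398046511104 factor, the coefficient is 4398046511104 * 2674440 = 11762311511156981760.

11762311511156981760


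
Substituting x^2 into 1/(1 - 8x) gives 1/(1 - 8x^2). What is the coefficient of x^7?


Since 1/(1 - 8x^2) only has even powers of x,
the coefficient of x^7 (odd) is 0.

0


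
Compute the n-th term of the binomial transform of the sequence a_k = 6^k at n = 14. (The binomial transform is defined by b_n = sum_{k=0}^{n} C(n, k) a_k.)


With a_k = 6^k, b_n = sum_{k=0}^{n} C(n, k) 6^k = (1 + 6)^n by the binomial theorem.
For n = 14: (1 + 6)^14 = 7^14 = 678223072849.

678223072849


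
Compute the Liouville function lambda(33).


The Liouville function is lambda(k) = (-1)^Omega(k), where Omega(k) counts the prime factors of k with multiplicity.
Factoring: 33 = 3 * 11, so Omega(33) = 2.
lambda(33) = (-1)^2 = 1.

1


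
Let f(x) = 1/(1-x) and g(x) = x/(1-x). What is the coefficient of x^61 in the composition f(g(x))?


First simplify the composition: f(g(x)) = 1/(1 - x/(1-x)) = (1-x)/((1-x) - x) = (1-x)/(1-2x).
Now extract the coefficient. Write (1-x)/(1-2x) = 1/(1-2x) - x/(1-2x).
The coefficient of x^n in 1/(1-2x) is 2^n, and in x/(1-2x) is 2^(n-1) (for n >= 1).
So the coefficient of x^61 is 2^61 - 2^60 = 2305843009213693952 - 1152921504606846976 = 1152921504606846976.

1152921504606846976


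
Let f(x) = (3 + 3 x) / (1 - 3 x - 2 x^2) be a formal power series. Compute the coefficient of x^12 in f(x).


Write f(x) = sum_{k>=0} a_k x^k. Multiplying both sides by 1 - 3 x - 2 x^2 gives
(1 - 3 x - 2 x^2) sum_{k>=0} a_k x^k = 3 + 3 x.
Matching coefficients:
 x^0: a_0 = 3
 x^1: a_1 - 3 a_0 = 3  =>  a_1 = 3*3 + 3 = 12
 x^k (k >= 2): a_k = 3 a_{k-1} + 2 a_{k-2}.
Iterating: a_2 = 42, a_3 = 150, a_4 = 534, a_5 = 1902, a_6 = 6774, a_7 = 24126, a_8 = 85926, a_9 = 306030, a_10 = 1089942, a_11 = 3881886, a_12 = 13825542.
So the coefficient of x^12 is 13825542.

13825542


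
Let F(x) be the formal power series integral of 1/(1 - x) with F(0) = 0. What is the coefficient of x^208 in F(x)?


1/(1 - x) = sum_{k>=0} x^k. Integrating termwise and using F(0) = 0 gives
F(x) = sum_{k>=0} x^(k+1) / (k+1) = sum_{m>=1} x^m / m = -ln(1 - x).
So the coefficient of x^208 is 1/208 = 1/208.

1/208


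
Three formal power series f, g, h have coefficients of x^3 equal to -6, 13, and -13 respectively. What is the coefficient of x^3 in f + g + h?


Series addition is componentwise:
-6 + 13 + -13
= -6

-6


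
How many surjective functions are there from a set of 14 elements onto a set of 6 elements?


By inclusion-exclusion on which target elements are missed, the number of surjections from an n-set onto a k-set is
surj(n, k) = sum_{j=0}^{k} (-1)^j C(k, j) (k - j)^n.
Equivalently surj(n, k) = k! * S(n, k), where S(n, k) is the Stirling number of the second kind.
For n = 14, k = 6:
S(14, 6) = 63436373, so
surj = 6! * 63436373 = 720 * 63436373 = 45674188560.

45674188560


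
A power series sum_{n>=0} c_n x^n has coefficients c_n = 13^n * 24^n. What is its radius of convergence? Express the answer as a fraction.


By the root test (Cauchy-Hadamard), the radius is R = 1 / limsup_n |c_n|^(1/n).
Here |c_n|^(1/n) = (13^n * 24^n)^(1/n) = 13 * 24 = 312 for all n.
So R = 1/312 = 1/312.

1/312


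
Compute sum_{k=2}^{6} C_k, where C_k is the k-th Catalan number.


C_2 through C_6: 2, 5, 14, 42, 132
Sum = 2 + 5 + 14 + 42 + 132
= 195

195


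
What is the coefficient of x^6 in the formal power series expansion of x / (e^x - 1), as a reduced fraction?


The exponential generating function for Bernoulli numbers is
x / (e^x - 1) = sum_{k>=0} B_k x^k / k!.
So the coefficient of x^6 in x / (e^x - 1) is B_6 / 6!.
Computing: B_6 = 1/42, 6! = 720, giving
1/42 / 720 = 1/30240.

1/30240


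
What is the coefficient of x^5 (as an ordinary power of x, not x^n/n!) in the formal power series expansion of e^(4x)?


The exponential series is e^y = sum_{k>=0} y^k / k!. Substituting y = 4x gives
e^(4x) = sum_{k>=0} 4^k x^k / k!.
So the coefficient of x^n is a^n/n! with a = 4, n = 5:
4^5 / 5! = 1024/120 = 128/15

128/15


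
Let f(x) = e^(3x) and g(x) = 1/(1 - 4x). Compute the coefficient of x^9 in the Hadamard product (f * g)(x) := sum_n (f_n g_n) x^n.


Expanding: f_k = 3^k/k! (from e^(3x)) and g_k = 4^k (from 1/(1 - 4x)). So the Hadamard coefficient (f * g)_k = 3^k 4^k / k! = (12)^k / k!.
For k = 9: 12^9/9! = 5159780352/362880 = 497664/35.

497664/35


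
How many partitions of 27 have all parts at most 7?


Using the generating function (1-x)^(-1)(1-x^2)^(-1)...(1-x^7)^(-1),
the coefficient of x^27 counts these restricted partitions.
Result = 1175

1175


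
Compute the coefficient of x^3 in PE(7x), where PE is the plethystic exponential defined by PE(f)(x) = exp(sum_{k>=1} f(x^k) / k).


With f(x) = 7x, the exponent is sum_{k>=1} 7 x^k / k = 7 * (-ln(1 - x)). Exponentiating:
PE(7x) = exp(-7 ln(1 - x)) = 1/(1 - x)^7.
By the negative binomial expansion, [x^n] 1/(1 - x)^7 = C(n + 6, 6).
For n = 3: C(9, 6) = 84.

84


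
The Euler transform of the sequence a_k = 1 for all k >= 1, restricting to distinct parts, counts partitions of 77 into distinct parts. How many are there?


Partitions of 77 into distinct parts can be computed via generating function.
Product (1+x)(1+x^2)(1+x^3)...
The coefficient of x^77 = 58499

58499


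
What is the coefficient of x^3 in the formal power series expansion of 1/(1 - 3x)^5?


The general identity 1/(1 - c x)^r = sum_{k>=0} c^k C(k + r - 1, r - 1) x^k follows by substituting y = c x into 1/(1 - y)^r = sum_{k>=0} C(k + r - 1, r - 1) y^k.
For c = 3, r = 5, k = 3:
3^3 * C(7, 4) = 27 * 35 = 945.

945


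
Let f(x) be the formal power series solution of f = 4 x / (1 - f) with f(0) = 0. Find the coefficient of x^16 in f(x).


Apply Lagrange inversion: f = 4 x * phi(f) with phi(t) = 1/(1 - t), so
[x^n] f = 4^n * (1/n) [t^(n-1)] phi(t)^n = 4^n * (1/n) [t^(n-1)] (1 - t)^(-n) = 4^n * (1/n) C(2n - 2, n - 1) = 4^n * C_{n-1}.
For n = 16: C_15 = C(30, 15) / 16 = 155117520/16 = 9694845.
With the 4^16 = 4294967296 factor, the coefficient is 4294967296 * 9694845 = 41639042214789120.

41639042214789120


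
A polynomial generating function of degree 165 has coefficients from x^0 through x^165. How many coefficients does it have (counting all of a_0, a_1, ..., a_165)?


A polynomial of degree 165 takes the form a_0 + a_1 x + ... + a_165 x^165.
The number of coefficients is 165 + 1 = 166.

166


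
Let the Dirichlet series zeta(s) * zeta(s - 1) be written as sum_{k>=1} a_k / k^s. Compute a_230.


Convolution gives a_k = sum_{d | k} d * 1 = sum_{d | k} d = sigma(k), the sum of positive divisors of k.
For k = 230, the divisors are 1, 2, 5, 10, 23, 46, 115, 230, so
sigma(230) = 1 + 2 + 5 + 10 + 23 + 46 + 115 + 230 = 432.

432


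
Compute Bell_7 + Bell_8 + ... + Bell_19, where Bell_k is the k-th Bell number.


Recall Bell_k counts set partitions of a k-set (with Bell_0 = 1 by convention).
Bell_7 through Bell_19: 877, 4140, 21147, 115975, 678570, 4213597, 27644437, 190899322, 1382958545, 10480142147, 82864869804, 682076806159, 5832742205057
Sum = 877 + 4140 + 21147 + 115975 + 678570 + 4213597 + 27644437 + 190899322 + 1382958545 + 10480142147 + 82864869804 + 682076806159 + 5832742205057 = 6609770559777.

6609770559777


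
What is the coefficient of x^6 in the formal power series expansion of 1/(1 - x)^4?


The negative binomial / multiset identity is
1/(1 - x)^r = sum_{k>=0} C(k + r - 1, r - 1) x^k.
Here r = 4 and k = 6, so the coefficient is
C(6 + 3, 3) = C(9, 3)
= 84

84


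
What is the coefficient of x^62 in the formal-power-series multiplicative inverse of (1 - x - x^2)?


Let the inverse be f(x) = sum_{k>=0} a_k x^k. From f(x) * (1 - x - x^2) = 1 and matching coefficients:
 x^0: a_0 = 1.
 x^1: a_1 - a_0 = 0, so a_1 = 1.
 x^k (k >= 2): a_k - a_{k-1} - a_{k-2} = 0, i.e. a_k = a_{k-1} + a_{k-2}.
This is the Fibonacci-type recurrence shifted so that a_0 = a_1 = 1.
Iterating: a_0=1, a_1=1, a_2=2, a_3=3, a_4=5, a_5=8, a_6=13, a_7=21, a_8=34, a_9=55, ...
a_62 = 6557470319842.

6557470319842


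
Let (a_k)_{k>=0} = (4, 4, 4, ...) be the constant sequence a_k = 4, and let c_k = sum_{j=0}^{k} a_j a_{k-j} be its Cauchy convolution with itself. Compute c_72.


Since a_j = 4 for all j >= 0, the convolution sum becomes
c_k = sum_{j=0}^{k} 4 * 4 = 16 * (k + 1).
Equivalently, the generating function of (a_k) is 4/(1 - x) and its square is 16/(1 - x)^2 = sum_{k>=0} 16(k + 1) x^k.
For k = 72: 16 * 73 = 1168.

1168


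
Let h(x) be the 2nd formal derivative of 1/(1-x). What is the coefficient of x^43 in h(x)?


Differentiating 2 times: d^2/dx^2 [1/(1-x)] = 2!/(1-x)^3.
The expansion 1/(1-x)^3 = sum_{k>=0} C(k+2, 2) x^k, so the coefficient of x^n in 2!/(1-x)^3 is 2! * C(n+2, 2).
For n = 43: 2 * C(45, 2) = 2 * 990 = 1980

1980
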